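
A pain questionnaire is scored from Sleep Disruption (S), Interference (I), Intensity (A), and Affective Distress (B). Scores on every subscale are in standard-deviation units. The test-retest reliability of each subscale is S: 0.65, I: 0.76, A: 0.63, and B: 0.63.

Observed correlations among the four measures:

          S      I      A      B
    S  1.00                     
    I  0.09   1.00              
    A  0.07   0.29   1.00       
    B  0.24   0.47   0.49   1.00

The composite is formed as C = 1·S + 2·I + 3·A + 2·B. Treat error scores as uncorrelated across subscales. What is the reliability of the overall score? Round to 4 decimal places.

Var(C) = 1 + 2² + 3² + 2² + 2·[2·0.09 + 3·0.07 + 2·0.24 + 6·0.29 + 4·0.47 + 6·0.49] = 18 + 14.86 = 32.86.
Under uncorrelated errors the observed covariances equal the true-score covariances, so only the own-variance terms attenuate.
True-score variance = [0.65 + 2²·0.76 + 3²·0.63 + 2²·0.63] + 14.86 = 11.88 + 14.86 = 26.74.
Reliability = 26.74 / 32.86 = 0.8138.

0.8138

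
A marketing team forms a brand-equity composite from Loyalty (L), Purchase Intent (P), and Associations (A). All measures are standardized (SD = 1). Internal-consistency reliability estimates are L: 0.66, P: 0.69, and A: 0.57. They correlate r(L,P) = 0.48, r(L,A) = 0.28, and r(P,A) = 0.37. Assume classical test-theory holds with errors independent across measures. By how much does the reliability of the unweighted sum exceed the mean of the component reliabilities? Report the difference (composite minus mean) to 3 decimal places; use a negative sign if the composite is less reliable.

0.155

Var(sum) = 3 + 2.26 = 5.26; true-score variance = 1.92 + 2.26 = 4.18; composite reliability = 0.7947.
Mean component reliability = 0.6400.
Difference = 0.7947 − 0.6400 = 0.155.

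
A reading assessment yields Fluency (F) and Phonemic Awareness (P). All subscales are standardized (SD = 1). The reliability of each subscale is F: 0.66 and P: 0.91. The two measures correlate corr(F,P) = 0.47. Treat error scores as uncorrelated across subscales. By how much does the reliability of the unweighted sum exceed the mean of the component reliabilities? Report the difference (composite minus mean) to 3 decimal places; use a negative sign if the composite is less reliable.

Var(sum) = 2 + 0.94 = 2.94; true-score variance = 1.57 + 0.94 = 2.51; composite reliability = 0.8537.
Mean component reliability = 0.7850.
Difference = 0.8537 − 0.7850 = 0.069.

0.069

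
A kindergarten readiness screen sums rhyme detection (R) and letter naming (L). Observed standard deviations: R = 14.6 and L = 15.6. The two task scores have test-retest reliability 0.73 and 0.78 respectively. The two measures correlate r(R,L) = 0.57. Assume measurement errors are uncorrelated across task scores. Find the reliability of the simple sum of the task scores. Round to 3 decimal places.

0.845

Var(R+L) = 14.6² + 15.6² + 2·[14.6·15.6·0.57] = 456.52 + 259.646 = 716.166.
Under uncorrelated errors the observed covariances equal the true-score covariances, so only the own-variance terms attenuate.
True-score variance = [14.6²·0.73 + 15.6²·0.78] + 259.646 = 345.428 + 259.646 = 605.074.
Reliability = 605.074 / 716.166 = 0.845.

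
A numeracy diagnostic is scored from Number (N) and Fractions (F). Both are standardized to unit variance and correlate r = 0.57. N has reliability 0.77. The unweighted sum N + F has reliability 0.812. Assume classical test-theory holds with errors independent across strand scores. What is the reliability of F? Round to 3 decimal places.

0.640

Var(N+F) = 2 + 2·0.57 = 3.140.
True-score variance = ρ_N + ρ_F + 2·0.57, so 0.812 = (0.77 + ρ_F + 1.14) / 3.140.
ρ_F = 0.812·3.140 − 0.77 − 1.14 = 0.640.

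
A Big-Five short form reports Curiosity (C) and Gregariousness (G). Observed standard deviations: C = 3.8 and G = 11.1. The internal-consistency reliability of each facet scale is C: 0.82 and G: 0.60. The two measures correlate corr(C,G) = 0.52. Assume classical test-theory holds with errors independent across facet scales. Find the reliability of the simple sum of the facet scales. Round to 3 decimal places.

0.714

Var(C+G) = 3.8² + 11.1² + 2·[3.8·11.1·0.52] = 137.65 + 43.8672 = 181.517.
With uncorrelated errors the cross-covariances are all true-score covariance, so they carry over unchanged; only the diagonal terms shrink to ρᵢσᵢ².
True-score variance = [3.8²·0.82 + 11.1²·0.60] + 43.8672 = 85.7668 + 43.8672 = 129.634.
Reliability = 129.634 / 181.517 = 0.714.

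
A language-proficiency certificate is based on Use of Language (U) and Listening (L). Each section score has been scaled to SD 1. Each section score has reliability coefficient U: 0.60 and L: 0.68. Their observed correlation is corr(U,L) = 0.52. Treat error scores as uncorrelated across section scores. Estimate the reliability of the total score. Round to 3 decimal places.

0.763

Var(U+L) = 2 + 2·[0.52] = 2 + 1.04 = 3.04.
With uncorrelated errors the cross-covariances are all true-score covariance, so they carry over unchanged; only the diagonal terms shrink to ρᵢσᵢ².
True-score variance = [0.60 + 0.68] + 1.04 = 1.28 + 1.04 = 2.32.
Reliability = 2.32 / 3.04 = 0.763.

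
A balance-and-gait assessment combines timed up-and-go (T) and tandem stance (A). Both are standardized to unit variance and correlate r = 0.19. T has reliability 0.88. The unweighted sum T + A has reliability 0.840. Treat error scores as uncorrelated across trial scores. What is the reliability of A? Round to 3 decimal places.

Var(T+A) = 2 + 2·0.19 = 2.380.
True-score variance = ρ_T + ρ_A + 2·0.19, so 0.840 = (0.88 + ρ_A + 0.38) / 2.380.
ρ_A = 0.840·2.380 − 0.88 − 0.38 = 0.739.

0.739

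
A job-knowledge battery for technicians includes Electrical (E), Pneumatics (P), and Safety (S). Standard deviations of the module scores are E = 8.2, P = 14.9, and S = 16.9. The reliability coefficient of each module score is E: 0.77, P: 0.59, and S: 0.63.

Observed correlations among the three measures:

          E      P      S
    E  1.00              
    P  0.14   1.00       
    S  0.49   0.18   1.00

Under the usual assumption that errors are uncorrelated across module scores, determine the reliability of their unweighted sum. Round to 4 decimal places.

Var(E+P+S) = 8.2² + 14.9² + 16.9² + 2·[8.2·14.9·0.14 + 8.2·16.9·0.49 + 14.9·16.9·0.18] = 574.86 + 260.67 = 835.53.
Under uncorrelated errors the observed covariances equal the true-score covariances, so only the own-variance terms attenuate.
True-score variance = [8.2²·0.77 + 14.9²·0.59 + 16.9²·0.63] + 260.67 = 362.695 + 260.67 = 623.365.
Reliability = 623.365 / 835.53 = 0.7461.

0.7461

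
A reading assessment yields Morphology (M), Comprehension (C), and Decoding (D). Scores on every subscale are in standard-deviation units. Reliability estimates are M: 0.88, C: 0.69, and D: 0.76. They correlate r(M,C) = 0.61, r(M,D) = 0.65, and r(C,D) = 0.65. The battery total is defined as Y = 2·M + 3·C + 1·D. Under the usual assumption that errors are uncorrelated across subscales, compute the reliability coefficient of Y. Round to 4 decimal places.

Var(Y) = 2² + 3² + 1 + 2·[6·0.61 + 2·0.65 + 3·0.65] = 14 + 13.82 = 27.82.
Because errors are independent across components, Cov(Tᵢ,Tⱼ) = Cov(Xᵢ,Xⱼ); the off-diagonal part of the true-score variance is the same as above.
True-score variance = [2²·0.88 + 3²·0.69 + 0.76] + 13.82 = 10.49 + 13.82 = 24.31.
Reliability = 24.31 / 27.82 = 0.8738.

0.8738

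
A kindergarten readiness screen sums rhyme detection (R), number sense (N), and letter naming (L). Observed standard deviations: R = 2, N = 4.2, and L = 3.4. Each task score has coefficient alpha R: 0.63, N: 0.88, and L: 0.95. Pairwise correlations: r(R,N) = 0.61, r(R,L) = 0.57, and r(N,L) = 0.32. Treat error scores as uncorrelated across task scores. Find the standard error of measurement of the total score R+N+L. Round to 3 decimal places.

2.043

Var(total) = 33.2 + 27.1392 = 60.3392.
True-score variance = 29.0252 + 27.1392 = 56.1644, so reliability = 0.9308.
Error variance = 60.3392 − 56.1644 = 4.1748; SEM = √4.1748 = 2.043.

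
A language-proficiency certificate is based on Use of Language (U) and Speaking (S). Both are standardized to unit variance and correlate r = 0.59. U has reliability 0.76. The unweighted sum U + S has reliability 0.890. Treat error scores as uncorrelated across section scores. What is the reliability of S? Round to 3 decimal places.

0.890

Var(U+S) = 2 + 2·0.59 = 3.180.
True-score variance = ρ_U + ρ_S + 2·0.59, so 0.890 = (0.76 + ρ_S + 1.18) / 3.180.
ρ_S = 0.890·3.180 − 0.76 − 1.18 = 0.890.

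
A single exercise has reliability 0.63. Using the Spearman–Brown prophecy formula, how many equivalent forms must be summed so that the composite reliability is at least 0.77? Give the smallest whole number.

2

k ≥ ρ*(1−ρ₁)/(ρ₁(1−ρ*)) = 0.77·0.37 / (0.63·0.23) = 1.966.
Smallest integer k = 2.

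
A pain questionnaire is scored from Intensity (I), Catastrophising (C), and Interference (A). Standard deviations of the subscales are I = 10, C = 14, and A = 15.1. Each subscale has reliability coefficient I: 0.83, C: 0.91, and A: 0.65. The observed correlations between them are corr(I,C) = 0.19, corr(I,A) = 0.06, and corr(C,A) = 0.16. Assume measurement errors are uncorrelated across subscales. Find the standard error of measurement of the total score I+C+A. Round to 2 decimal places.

Var(total) = 524.01 + 138.968 = 662.978.
True-score variance = 409.567 + 138.968 = 548.534, so reliability = 0.8274.
Error variance = 662.978 − 548.534 = 114.444; SEM = √114.444 = 10.70.

10.70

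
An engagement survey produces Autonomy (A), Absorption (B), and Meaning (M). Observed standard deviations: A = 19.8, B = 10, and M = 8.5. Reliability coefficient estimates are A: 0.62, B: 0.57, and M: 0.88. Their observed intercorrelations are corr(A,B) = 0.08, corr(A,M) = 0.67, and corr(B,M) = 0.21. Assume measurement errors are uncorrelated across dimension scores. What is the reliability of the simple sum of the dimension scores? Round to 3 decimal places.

Var(A+B+M) = 19.8² + 10² + 8.5² + 2·[19.8·10·0.08 + 19.8·8.5·0.67 + 10·8.5·0.21] = 564.29 + 292.902 = 857.192.
Under uncorrelated errors the observed covariances equal the true-score covariances, so only the own-variance terms attenuate.
True-score variance = [19.8²·0.62 + 10²·0.57 + 8.5²·0.88] + 292.902 = 363.645 + 292.902 = 656.547.
Reliability = 656.547 / 857.192 = 0.766.

0.766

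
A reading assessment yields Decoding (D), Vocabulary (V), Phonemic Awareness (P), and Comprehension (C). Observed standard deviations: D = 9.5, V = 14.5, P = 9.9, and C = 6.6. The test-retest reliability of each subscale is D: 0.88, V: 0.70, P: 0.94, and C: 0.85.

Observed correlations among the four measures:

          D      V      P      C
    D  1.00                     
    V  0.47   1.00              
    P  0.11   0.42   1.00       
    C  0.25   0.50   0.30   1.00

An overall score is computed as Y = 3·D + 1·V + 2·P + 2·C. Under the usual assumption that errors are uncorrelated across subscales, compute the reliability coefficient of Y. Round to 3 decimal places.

0.927

Var(Y) = 3²·9.5² + 14.5² + 2²·9.9² + 2²·6.6² + 2·[3·9.5·14.5·0.47 + 6·9.5·9.9·0.11 + 6·9.5·6.6·0.25 + 2·14.5·9.9·0.42 + 2·14.5·6.6·0.50 + 4·9.9·6.6·0.30] = 1588.78 + 1290.08 = 2878.86.
Under uncorrelated errors the observed covariances equal the true-score covariances, so only the own-variance terms attenuate.
True-score variance = [3²·9.5²·0.88 + 14.5²·0.70 + 2²·9.9²·0.94 + 2²·6.6²·0.85] + 1290.08 = 1378.58 + 1290.08 = 2668.66.
Reliability = 2668.66 / 2878.86 = 0.927.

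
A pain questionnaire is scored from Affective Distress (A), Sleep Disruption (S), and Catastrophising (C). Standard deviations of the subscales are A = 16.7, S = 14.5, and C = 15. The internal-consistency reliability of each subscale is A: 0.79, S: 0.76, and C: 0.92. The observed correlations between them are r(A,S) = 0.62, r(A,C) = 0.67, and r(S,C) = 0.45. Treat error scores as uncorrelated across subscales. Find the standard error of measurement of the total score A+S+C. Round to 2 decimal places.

11.27

Var(total) = 714.14 + 831.686 = 1545.83.
True-score variance = 587.113 + 831.686 = 1418.8, so reliability = 0.9178.
Error variance = 1545.83 − 1418.8 = 127.027; SEM = √127.027 = 11.27.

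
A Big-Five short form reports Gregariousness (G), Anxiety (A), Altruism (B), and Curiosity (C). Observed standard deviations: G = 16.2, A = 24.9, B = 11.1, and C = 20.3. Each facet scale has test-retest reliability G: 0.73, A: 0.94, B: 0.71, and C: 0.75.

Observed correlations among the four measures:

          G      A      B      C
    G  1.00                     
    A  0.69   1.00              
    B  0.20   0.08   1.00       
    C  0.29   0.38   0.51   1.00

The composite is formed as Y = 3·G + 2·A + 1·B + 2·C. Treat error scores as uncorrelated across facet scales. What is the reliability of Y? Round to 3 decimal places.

0.908

Var(Y) = 3²·16.2² + 2²·24.9² + 11.1² + 2²·20.3² + 2·[6·16.2·24.9·0.69 + 3·16.2·11.1·0.20 + 6·16.2·20.3·0.29 + 2·24.9·11.1·0.08 + 4·24.9·20.3·0.38 + 2·11.1·20.3·0.51] = 6613.57 + 6784.95 = 13398.5.
Under uncorrelated errors the observed covariances equal the true-score covariances, so only the own-variance terms attenuate.
True-score variance = [3²·16.2²·0.73 + 2²·24.9²·0.94 + 11.1²·0.71 + 2²·20.3²·0.75] + 6784.95 = 5379.22 + 6784.95 = 12164.2.
Reliability = 12164.2 / 13398.5 = 0.908.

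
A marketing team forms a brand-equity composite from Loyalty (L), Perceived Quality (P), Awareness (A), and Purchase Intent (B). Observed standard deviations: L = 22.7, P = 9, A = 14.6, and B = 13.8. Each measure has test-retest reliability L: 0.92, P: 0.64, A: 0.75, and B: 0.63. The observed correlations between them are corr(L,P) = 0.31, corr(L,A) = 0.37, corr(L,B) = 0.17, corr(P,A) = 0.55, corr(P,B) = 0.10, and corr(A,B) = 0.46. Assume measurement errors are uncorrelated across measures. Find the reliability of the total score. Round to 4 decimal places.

Var(L+P+A+B) = 22.7² + 9² + 14.6² + 13.8² + 2·[22.7·9·0.31 + 22.7·14.6·0.37 + 22.7·13.8·0.17 + 9·14.6·0.55 + 9·13.8·0.10 + 14.6·13.8·0.46] = 999.89 + 833.167 = 1833.06.
With uncorrelated errors the cross-covariances are all true-score covariance, so they carry over unchanged; only the diagonal terms shrink to ρᵢσᵢ².
True-score variance = [22.7²·0.92 + 9²·0.64 + 14.6²·0.75 + 13.8²·0.63] + 833.167 = 805.754 + 833.167 = 1638.92.
Reliability = 1638.92 / 1833.06 = 0.8941.

0.8941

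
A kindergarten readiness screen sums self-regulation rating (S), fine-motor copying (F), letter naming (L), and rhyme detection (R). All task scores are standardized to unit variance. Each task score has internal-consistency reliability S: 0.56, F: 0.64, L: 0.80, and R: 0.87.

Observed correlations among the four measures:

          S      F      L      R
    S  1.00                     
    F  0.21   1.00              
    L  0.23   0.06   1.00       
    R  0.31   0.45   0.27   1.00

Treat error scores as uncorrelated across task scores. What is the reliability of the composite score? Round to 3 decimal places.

Var(S+F+L+R) = 4 + 2·[0.21 + 0.23 + 0.31 + 0.06 + 0.45 + 0.27] = 4 + 3.06 = 7.06.
With uncorrelated errors the cross-covariances are all true-score covariance, so they carry over unchanged; only the diagonal terms shrink to ρᵢσᵢ².
True-score variance = [0.56 + 0.64 + 0.80 + 0.87] + 3.06 = 2.87 + 3.06 = 5.93.
Reliability = 5.93 / 7.06 = 0.840.

0.840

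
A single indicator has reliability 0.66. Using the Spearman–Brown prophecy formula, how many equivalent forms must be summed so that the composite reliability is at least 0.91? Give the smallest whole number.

k ≥ ρ*(1−ρ₁)/(ρ₁(1−ρ*)) = 0.91·0.34 / (0.66·0.09) = 5.209.
Smallest integer k = 6.

6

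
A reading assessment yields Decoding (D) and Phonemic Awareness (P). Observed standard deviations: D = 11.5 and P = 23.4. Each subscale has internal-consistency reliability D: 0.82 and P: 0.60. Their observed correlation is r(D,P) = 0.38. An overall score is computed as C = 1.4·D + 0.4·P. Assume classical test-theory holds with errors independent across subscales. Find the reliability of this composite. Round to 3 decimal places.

0.823

Var(C) = 1.4²·11.5² + 0.4²·23.4² + 2·[0.56·11.5·23.4·0.38] = 346.82 + 114.529 = 461.349.
With uncorrelated errors the cross-covariances are all true-score covariance, so they carry over unchanged; only the diagonal terms shrink to ρᵢσᵢ².
True-score variance = [1.4²·11.5²·0.82 + 0.4²·23.4²·0.60] + 114.529 = 265.118 + 114.529 = 379.647.
Reliability = 379.647 / 461.349 = 0.823.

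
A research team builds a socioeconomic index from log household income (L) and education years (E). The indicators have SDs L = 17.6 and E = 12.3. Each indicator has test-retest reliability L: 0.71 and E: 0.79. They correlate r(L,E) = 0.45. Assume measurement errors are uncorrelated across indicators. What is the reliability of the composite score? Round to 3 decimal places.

Var(L+E) = 17.6² + 12.3² + 2·[17.6·12.3·0.45] = 461.05 + 194.832 = 655.882.
Under uncorrelated errors the observed covariances equal the true-score covariances, so only the own-variance terms attenuate.
True-score variance = [17.6²·0.71 + 12.3²·0.79] + 194.832 = 339.449 + 194.832 = 534.281.
Reliability = 534.281 / 655.882 = 0.815.

0.815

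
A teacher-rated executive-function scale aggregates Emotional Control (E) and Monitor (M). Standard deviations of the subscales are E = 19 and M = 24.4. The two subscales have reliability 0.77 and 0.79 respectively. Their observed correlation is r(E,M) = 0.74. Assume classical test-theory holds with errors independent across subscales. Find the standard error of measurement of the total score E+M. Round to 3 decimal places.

Var(total) = 956.36 + 686.128 = 1642.49.
True-score variance = 748.304 + 686.128 = 1434.43, so reliability = 0.8733.
Error variance = 1642.49 − 1434.43 = 208.056; SEM = √208.056 = 14.424.

14.424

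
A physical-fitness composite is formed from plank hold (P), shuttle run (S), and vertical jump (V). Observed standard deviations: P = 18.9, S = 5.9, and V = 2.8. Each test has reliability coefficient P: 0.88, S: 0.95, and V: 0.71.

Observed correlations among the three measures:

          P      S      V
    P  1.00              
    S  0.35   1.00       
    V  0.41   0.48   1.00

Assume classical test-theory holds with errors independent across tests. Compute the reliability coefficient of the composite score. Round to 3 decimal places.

Var(P+S+V) = 18.9² + 5.9² + 2.8² + 2·[18.9·5.9·0.35 + 18.9·2.8·0.41 + 5.9·2.8·0.48] = 399.86 + 137.311 = 537.171.
Under uncorrelated errors the observed covariances equal the true-score covariances, so only the own-variance terms attenuate.
True-score variance = [18.9²·0.88 + 5.9²·0.95 + 2.8²·0.71] + 137.311 = 352.981 + 137.311 = 490.291.
Reliability = 490.291 / 537.171 = 0.913.

0.913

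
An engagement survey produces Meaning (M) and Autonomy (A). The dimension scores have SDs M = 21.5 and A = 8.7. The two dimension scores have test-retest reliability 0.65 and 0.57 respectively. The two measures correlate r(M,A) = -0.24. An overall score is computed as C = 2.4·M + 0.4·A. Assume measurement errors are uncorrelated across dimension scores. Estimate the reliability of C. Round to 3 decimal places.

0.638

Var(C) = 2.4²·21.5² + 0.4²·8.7² + 2·[0.96·21.5·8.7·(-0.24)] = 2674.67 − 86.1926 = 2588.48.
With uncorrelated errors the cross-covariances are all true-score covariance, so they carry over unchanged; only the diagonal terms shrink to ρᵢσᵢ².
True-score variance = [2.4²·21.5²·0.65 + 0.4²·8.7²·0.57] − 86.1926 = 1737.57 − 86.1926 = 1651.37.
Reliability = 1651.37 / 2588.48 = 0.638.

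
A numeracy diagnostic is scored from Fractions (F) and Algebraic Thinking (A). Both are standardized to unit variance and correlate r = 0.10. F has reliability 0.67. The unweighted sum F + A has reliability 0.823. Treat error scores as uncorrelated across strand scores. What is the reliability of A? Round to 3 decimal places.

Var(F+A) = 2 + 2·0.10 = 2.200.
True-score variance = ρ_F + ρ_A + 2·0.10, so 0.823 = (0.67 + ρ_A + 0.20) / 2.200.
ρ_A = 0.823·2.200 − 0.67 − 0.20 = 0.941.

0.941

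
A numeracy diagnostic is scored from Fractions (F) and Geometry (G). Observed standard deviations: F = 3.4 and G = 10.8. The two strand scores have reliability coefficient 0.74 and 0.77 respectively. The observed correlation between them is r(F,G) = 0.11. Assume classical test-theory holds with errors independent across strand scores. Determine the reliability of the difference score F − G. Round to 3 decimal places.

0.752

Var(F−G) = 3.4² + 10.8² − 2·3.4·10.8·0.11 = 128.2 − 8.0784 = 120.122.
Under uncorrelated errors the observed covariances equal the true-score covariances, so only the own-variance terms attenuate.
True-score variance = [3.4²·0.74 + 10.8²·0.77] − 8.0784 = 98.3672 − 8.0784 = 90.2888.
Reliability = 90.2888 / 120.122 = 0.752.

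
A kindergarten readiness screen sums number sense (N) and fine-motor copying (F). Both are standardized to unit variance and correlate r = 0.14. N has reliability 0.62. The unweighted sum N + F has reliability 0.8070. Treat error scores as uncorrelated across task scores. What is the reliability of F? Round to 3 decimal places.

Var(N+F) = 2 + 2·0.14 = 2.280.
True-score variance = ρ_N + ρ_F + 2·0.14, so 0.8070 = (0.62 + ρ_F + 0.28) / 2.280.
ρ_F = 0.8070·2.280 − 0.62 − 0.28 = 0.940.

0.940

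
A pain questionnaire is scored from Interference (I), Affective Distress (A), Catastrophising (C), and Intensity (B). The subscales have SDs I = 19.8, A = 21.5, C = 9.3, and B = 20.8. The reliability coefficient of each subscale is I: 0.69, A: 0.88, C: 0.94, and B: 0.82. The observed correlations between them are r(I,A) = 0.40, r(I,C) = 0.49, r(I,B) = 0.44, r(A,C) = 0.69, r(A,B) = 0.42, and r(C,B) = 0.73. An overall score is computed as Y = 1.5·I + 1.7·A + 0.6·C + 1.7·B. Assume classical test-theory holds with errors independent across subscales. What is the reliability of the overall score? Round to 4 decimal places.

Var(Y) = 1.5²·19.8² + 1.7²·21.5² + 0.6²·9.3² + 1.7²·20.8² + 2·[2.55·19.8·21.5·0.40 + 0.9·19.8·9.3·0.49 + 2.55·19.8·20.8·0.44 + 1.02·21.5·9.3·0.69 + 2.89·21.5·20.8·0.42 + 1.02·9.3·20.8·0.73] = 3499.46 + 3610.15 = 7109.61.
With uncorrelated errors the cross-covariances are all true-score covariance, so they carry over unchanged; only the diagonal terms shrink to ρᵢσᵢ².
True-score variance = [1.5²·19.8²·0.69 + 1.7²·21.5²·0.88 + 0.6²·9.3²·0.94 + 1.7²·20.8²·0.82] + 3610.15 = 2838.77 + 3610.15 = 6448.93.
Reliability = 6448.93 / 7109.61 = 0.9071.

0.9071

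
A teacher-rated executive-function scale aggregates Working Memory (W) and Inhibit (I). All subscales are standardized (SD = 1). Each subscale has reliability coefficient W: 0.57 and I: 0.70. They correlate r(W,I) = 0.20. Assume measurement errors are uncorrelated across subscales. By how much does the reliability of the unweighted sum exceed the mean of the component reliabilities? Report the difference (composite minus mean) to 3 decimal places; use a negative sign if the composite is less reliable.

0.061

Var(sum) = 2 + 0.4 = 2.4; true-score variance = 1.27 + 0.4 = 1.67; composite reliability = 0.6958.
Mean component reliability = 0.6350.
Difference = 0.6958 − 0.6350 = 0.061.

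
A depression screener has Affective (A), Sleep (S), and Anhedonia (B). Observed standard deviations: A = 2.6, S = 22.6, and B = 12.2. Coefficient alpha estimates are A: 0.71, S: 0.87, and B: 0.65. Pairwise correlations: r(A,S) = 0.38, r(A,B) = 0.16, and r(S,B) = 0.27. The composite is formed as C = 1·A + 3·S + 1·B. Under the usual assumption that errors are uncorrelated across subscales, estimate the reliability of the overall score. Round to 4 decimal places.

0.8780

Var(C) = 2.6² + 3²·22.6² + 12.2² + 2·[3·2.6·22.6·0.38 + 2.6·12.2·0.16 + 3·22.6·12.2·0.27] = 4752.44 + 590.79 = 5343.23.
Because errors are independent across components, Cov(Tᵢ,Tⱼ) = Cov(Xᵢ,Xⱼ); the off-diagonal part of the true-score variance is the same as above.
True-score variance = [2.6²·0.71 + 3²·22.6²·0.87 + 12.2²·0.65] + 590.79 = 4100.8 + 590.79 = 4691.59.
Reliability = 4691.59 / 5343.23 = 0.8780.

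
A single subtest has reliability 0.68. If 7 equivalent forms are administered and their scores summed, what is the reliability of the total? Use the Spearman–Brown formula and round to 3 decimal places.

0.937

ρ_k = kρ / (1 + (k−1)ρ) = 7·0.68 / (1 + 6·0.68) = 4.760 / 5.080 = 0.937.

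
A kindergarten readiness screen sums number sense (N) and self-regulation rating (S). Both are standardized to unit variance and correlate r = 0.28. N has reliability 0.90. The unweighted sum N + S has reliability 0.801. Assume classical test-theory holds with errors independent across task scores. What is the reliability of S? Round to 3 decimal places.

Var(N+S) = 2 + 2·0.28 = 2.560.
True-score variance = ρ_N + ρ_S + 2·0.28, so 0.801 = (0.90 + ρ_S + 0.56) / 2.560.
ρ_S = 0.801·2.560 − 0.90 − 0.56 = 0.591.

0.591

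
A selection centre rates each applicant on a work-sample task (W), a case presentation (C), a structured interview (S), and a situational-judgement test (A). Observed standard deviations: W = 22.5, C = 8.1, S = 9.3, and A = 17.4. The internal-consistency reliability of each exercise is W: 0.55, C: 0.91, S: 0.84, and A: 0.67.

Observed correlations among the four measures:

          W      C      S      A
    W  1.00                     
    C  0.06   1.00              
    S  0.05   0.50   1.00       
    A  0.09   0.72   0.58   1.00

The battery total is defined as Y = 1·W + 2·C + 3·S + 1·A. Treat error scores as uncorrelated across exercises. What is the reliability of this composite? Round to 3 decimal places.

0.862

Var(Y) = 22.5² + 2²·8.1² + 3²·9.3² + 17.4² + 2·[2·22.5·8.1·0.06 + 3·22.5·9.3·0.05 + 22.5·17.4·0.09 + 6·8.1·9.3·0.50 + 2·8.1·17.4·0.72 + 3·9.3·17.4·0.58] = 1849.86 + 1598.01 = 3447.87.
With uncorrelated errors the cross-covariances are all true-score covariance, so they carry over unchanged; only the diagonal terms shrink to ρᵢσᵢ².
True-score variance = [22.5²·0.55 + 2²·8.1²·0.91 + 3²·9.3²·0.84 + 17.4²·0.67] + 1598.01 = 1373.97 + 1598.01 = 2971.98.
Reliability = 2971.98 / 3447.87 = 0.862.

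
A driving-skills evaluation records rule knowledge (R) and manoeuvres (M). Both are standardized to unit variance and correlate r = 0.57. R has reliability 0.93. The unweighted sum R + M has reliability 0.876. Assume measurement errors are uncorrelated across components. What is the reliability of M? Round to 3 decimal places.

0.681

Var(R+M) = 2 + 2·0.57 = 3.140.
True-score variance = ρ_R + ρ_M + 2·0.57, so 0.876 = (0.93 + ρ_M + 1.14) / 3.140.
ρ_M = 0.876·3.140 − 0.93 − 1.14 = 0.681.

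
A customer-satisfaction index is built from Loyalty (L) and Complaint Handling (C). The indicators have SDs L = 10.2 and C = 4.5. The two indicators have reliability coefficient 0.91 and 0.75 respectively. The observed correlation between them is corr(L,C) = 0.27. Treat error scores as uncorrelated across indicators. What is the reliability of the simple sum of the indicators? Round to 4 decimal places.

0.9032

Var(L+C) = 10.2² + 4.5² + 2·[10.2·4.5·0.27] = 124.29 + 24.786 = 149.076.
With uncorrelated errors the cross-covariances are all true-score covariance, so they carry over unchanged; only the diagonal terms shrink to ρᵢσᵢ².
True-score variance = [10.2²·0.91 + 4.5²·0.75] + 24.786 = 109.864 + 24.786 = 134.65.
Reliability = 134.65 / 149.076 = 0.9032.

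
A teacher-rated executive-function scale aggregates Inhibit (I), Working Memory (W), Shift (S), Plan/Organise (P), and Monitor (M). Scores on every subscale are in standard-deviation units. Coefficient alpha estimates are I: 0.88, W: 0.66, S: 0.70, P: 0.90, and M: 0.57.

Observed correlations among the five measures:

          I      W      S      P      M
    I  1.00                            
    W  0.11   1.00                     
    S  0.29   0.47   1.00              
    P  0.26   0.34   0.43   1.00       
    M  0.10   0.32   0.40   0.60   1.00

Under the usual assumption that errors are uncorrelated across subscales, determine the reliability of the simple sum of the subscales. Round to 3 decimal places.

0.889

Var(I+W+S+P+M) = 5 + 2·[0.11 + 0.29 + 0.26 + 0.10 + 0.47 + 0.34 + 0.32 + 0.43 + 0.40 + 0.60] = 5 + 6.64 = 11.64.
Under uncorrelated errors the observed covariances equal the true-score covariances, so only the own-variance terms attenuate.
True-score variance = [0.88 + 0.66 + 0.70 + 0.90 + 0.57] + 6.64 = 3.71 + 6.64 = 10.35.
Reliability = 10.35 / 11.64 = 0.889.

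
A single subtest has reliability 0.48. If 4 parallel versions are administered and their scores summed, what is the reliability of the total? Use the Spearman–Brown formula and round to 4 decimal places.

ρ_k = kρ / (1 + (k−1)ρ) = 4·0.48 / (1 + 3·0.48) = 1.920 / 2.440 = 0.7869.

0.7869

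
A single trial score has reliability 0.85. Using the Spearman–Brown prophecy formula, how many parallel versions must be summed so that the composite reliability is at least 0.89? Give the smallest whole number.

k ≥ ρ*(1−ρ₁)/(ρ₁(1−ρ*)) = 0.89·0.15 / (0.85·0.11) = 1.428.
Smallest integer k = 2.

2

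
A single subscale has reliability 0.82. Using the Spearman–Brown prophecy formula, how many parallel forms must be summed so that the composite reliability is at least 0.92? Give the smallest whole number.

3

k ≥ ρ*(1−ρ₁)/(ρ₁(1−ρ*)) = 0.92·0.18 / (0.82·0.08) = 2.524.
Smallest integer k = 3.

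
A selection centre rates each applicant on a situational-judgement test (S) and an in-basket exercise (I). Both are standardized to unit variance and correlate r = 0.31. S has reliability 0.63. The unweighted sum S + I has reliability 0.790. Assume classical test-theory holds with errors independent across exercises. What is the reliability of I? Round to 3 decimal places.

Var(S+I) = 2 + 2·0.31 = 2.620.
True-score variance = ρ_S + ρ_I + 2·0.31, so 0.790 = (0.63 + ρ_I + 0.62) / 2.620.
ρ_I = 0.790·2.620 − 0.63 − 0.62 = 0.820.

0.820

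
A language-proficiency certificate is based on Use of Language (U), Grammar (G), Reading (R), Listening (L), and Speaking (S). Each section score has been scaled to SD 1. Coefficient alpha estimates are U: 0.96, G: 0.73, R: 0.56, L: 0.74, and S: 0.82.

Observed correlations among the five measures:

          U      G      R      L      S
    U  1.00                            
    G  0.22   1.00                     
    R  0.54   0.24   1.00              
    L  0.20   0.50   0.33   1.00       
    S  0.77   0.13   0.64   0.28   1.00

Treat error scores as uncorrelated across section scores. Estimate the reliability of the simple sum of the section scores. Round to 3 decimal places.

0.906

Var(U+G+R+L+S) = 5 + 2·[0.22 + 0.54 + 0.20 + 0.77 + 0.24 + 0.50 + 0.13 + 0.33 + 0.64 + 0.28] = 5 + 7.7 = 12.7.
With uncorrelated errors the cross-covariances are all true-score covariance, so they carry over unchanged; only the diagonal terms shrink to ρᵢσᵢ².
True-score variance = [0.96 + 0.73 + 0.56 + 0.74 + 0.82] + 7.7 = 3.81 + 7.7 = 11.51.
Reliability = 11.51 / 12.7 = 0.906.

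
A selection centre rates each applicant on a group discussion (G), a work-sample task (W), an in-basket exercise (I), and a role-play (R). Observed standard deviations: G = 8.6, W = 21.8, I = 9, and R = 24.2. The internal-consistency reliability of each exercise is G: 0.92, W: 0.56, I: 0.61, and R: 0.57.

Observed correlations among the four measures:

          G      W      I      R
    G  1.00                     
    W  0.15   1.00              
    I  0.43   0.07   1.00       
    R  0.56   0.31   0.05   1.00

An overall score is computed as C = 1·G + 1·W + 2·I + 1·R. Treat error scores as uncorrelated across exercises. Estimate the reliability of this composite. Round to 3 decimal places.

Var(C) = 8.6² + 21.8² + 2²·9² + 24.2² + 2·[8.6·21.8·0.15 + 2·8.6·9·0.43 + 8.6·24.2·0.56 + 2·21.8·9·0.07 + 21.8·24.2·0.31 + 2·9·24.2·0.05] = 1458.84 + 848.05 = 2306.89.
Because errors are independent across components, Cov(Tᵢ,Tⱼ) = Cov(Xᵢ,Xⱼ); the off-diagonal part of the true-score variance is the same as above.
True-score variance = [8.6²·0.92 + 21.8²·0.56 + 2²·9²·0.61 + 24.2²·0.57] + 848.05 = 865.632 + 848.05 = 1713.68.
Reliability = 1713.68 / 2306.89 = 0.743.

0.743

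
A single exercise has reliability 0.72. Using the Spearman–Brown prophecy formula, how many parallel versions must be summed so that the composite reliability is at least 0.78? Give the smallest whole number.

2

k ≥ ρ*(1−ρ₁)/(ρ₁(1−ρ*)) = 0.78·0.28 / (0.72·0.22) = 1.379.
Smallest integer k = 2.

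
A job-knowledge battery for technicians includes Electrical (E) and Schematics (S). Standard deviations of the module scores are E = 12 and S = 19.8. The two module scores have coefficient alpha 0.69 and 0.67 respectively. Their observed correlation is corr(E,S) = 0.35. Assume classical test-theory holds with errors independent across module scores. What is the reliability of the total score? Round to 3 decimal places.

0.752

Var(E+S) = 12² + 19.8² + 2·[12·19.8·0.35] = 536.04 + 166.32 = 702.36.
Under uncorrelated errors the observed covariances equal the true-score covariances, so only the own-variance terms attenuate.
True-score variance = [12²·0.69 + 19.8²·0.67] + 166.32 = 362.027 + 166.32 = 528.347.
Reliability = 528.347 / 702.36 = 0.752.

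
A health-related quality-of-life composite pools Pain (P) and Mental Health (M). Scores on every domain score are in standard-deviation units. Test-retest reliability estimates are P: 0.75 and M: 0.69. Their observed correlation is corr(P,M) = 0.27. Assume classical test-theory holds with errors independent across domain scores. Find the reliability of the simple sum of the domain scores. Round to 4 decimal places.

0.7795

Var(P+M) = 2 + 2·[0.27] = 2 + 0.54 = 2.54.
Because errors are independent across components, Cov(Tᵢ,Tⱼ) = Cov(Xᵢ,Xⱼ); the off-diagonal part of the true-score variance is the same as above.
True-score variance = [0.75 + 0.69] + 0.54 = 1.44 + 0.54 = 1.98.
Reliability = 1.98 / 2.54 = 0.7795.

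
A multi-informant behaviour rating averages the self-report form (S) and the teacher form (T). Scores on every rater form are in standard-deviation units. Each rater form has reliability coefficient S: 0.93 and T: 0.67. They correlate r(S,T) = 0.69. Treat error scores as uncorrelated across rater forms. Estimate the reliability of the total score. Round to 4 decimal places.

0.8817

Var(S+T) = 2 + 2·[0.69] = 2 + 1.38 = 3.38.
Under uncorrelated errors the observed covariances equal the true-score covariances, so only the own-variance terms attenuate.
True-score variance = [0.93 + 0.67] + 1.38 = 1.6 + 1.38 = 2.98.
Reliability = 2.98 / 3.38 = 0.8817.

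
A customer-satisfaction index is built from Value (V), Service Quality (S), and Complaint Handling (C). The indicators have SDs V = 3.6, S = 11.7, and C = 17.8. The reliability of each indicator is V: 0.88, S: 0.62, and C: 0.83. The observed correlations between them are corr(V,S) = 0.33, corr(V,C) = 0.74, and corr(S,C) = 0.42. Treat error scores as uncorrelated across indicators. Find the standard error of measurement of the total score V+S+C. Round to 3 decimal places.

Var(total) = 466.69 + 297.576 = 764.266.
True-score variance = 359.254 + 297.576 = 656.83, so reliability = 0.8594.
Error variance = 764.266 − 656.83 = 107.436; SEM = √107.436 = 10.365.

10.365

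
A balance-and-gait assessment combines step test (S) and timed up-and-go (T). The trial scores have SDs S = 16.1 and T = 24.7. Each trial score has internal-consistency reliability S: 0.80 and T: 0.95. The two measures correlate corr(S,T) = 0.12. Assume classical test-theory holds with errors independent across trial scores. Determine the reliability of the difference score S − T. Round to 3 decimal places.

Var(S−T) = 16.1² + 24.7² − 2·16.1·24.7·0.12 = 869.3 − 95.4408 = 773.859.
With uncorrelated errors the cross-covariances are all true-score covariance, so they carry over unchanged; only the diagonal terms shrink to ρᵢσᵢ².
True-score variance = [16.1²·0.80 + 24.7²·0.95] − 95.4408 = 786.953 − 95.4408 = 691.513.
Reliability = 691.513 / 773.859 = 0.894.

0.894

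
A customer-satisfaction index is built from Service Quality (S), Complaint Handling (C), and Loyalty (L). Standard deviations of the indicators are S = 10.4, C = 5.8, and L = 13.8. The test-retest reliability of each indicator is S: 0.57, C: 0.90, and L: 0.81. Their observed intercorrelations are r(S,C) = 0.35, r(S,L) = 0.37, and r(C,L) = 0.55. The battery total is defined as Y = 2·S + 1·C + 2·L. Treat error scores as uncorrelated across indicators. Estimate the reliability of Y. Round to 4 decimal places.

Var(Y) = 2²·10.4² + 5.8² + 2²·13.8² + 2·[2·10.4·5.8·0.35 + 4·10.4·13.8·0.37 + 2·5.8·13.8·0.55] = 1228.04 + 685.355 = 1913.4.
Because errors are independent across components, Cov(Tᵢ,Tⱼ) = Cov(Xᵢ,Xⱼ); the off-diagonal part of the true-score variance is the same as above.
True-score variance = [2²·10.4²·0.57 + 5.8²·0.90 + 2²·13.8²·0.81] + 685.355 = 893.906 + 685.355 = 1579.26.
Reliability = 1579.26 / 1913.4 = 0.8254.

0.8254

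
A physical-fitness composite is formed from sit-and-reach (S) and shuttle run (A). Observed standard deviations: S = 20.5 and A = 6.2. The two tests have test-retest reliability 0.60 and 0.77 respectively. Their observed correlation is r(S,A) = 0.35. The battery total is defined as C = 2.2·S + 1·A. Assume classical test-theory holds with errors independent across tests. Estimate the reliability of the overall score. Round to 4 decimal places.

0.6374

Var(C) = 2.2²·20.5² + 6.2² + 2·[2.2·20.5·6.2·0.35] = 2072.45 + 195.734 = 2268.18.
With uncorrelated errors the cross-covariances are all true-score covariance, so they carry over unchanged; only the diagonal terms shrink to ρᵢσᵢ².
True-score variance = [2.2²·20.5²·0.60 + 6.2²·0.77] + 195.734 = 1250 + 195.734 = 1445.74.
Reliability = 1445.74 / 2268.18 = 0.6374.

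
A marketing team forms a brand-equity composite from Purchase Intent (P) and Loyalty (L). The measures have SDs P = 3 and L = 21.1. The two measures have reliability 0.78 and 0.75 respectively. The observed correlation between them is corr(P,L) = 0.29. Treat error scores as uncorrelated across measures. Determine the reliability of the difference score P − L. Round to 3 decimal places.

0.729

Var(P−L) = 3² + 21.1² − 2·3·21.1·0.29 = 454.21 − 36.714 = 417.496.
Because errors are independent across components, Cov(Tᵢ,Tⱼ) = Cov(Xᵢ,Xⱼ); the off-diagonal part of the true-score variance is the same as above.
True-score variance = [3²·0.78 + 21.1²·0.75] − 36.714 = 340.928 − 36.714 = 304.214.
Reliability = 304.214 / 417.496 = 0.729.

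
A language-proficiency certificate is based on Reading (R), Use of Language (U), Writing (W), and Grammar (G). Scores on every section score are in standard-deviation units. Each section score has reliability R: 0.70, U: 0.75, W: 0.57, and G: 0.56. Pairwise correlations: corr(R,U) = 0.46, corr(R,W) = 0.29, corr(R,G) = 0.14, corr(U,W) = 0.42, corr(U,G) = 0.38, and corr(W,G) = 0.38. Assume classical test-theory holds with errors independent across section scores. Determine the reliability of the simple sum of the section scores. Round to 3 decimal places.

0.826

Var(R+U+W+G) = 4 + 2·[0.46 + 0.29 + 0.14 + 0.42 + 0.38 + 0.38] = 4 + 4.14 = 8.14.
Because errors are independent across components, Cov(Tᵢ,Tⱼ) = Cov(Xᵢ,Xⱼ); the off-diagonal part of the true-score variance is the same as above.
True-score variance = [0.70 + 0.75 + 0.57 + 0.56] + 4.14 = 2.58 + 4.14 = 6.72.
Reliability = 6.72 / 8.14 = 0.826.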